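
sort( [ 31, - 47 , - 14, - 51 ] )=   [ - 51,-47 , - 14, 31 ] 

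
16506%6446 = 3614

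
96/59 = 1  +  37/59  =  1.63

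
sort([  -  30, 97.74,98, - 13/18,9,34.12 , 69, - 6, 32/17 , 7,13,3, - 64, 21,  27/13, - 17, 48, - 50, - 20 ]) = [ -64 , - 50, - 30, - 20, - 17, - 6,  -  13/18, 32/17,27/13,3, 7,9,13,21,34.12,48,69,97.74,98 ]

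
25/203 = 25/203 = 0.12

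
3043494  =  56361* 54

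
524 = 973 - 449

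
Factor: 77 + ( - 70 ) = 7 = 7^1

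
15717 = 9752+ 5965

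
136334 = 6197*22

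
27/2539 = 27/2539 = 0.01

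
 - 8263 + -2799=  - 11062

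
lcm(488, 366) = 1464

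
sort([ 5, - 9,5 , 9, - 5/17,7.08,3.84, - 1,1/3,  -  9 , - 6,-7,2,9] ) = [ - 9,-9, - 7, - 6, - 1, - 5/17,1/3,2,  3.84,5, 5, 7.08,9, 9]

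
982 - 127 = 855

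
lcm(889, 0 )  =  0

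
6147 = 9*683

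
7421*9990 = 74135790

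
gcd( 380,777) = 1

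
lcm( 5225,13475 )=256025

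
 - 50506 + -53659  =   - 104165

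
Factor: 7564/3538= 2^1*29^ (  -  1 )*31^1= 62/29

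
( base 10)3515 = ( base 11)2706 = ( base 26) 555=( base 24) 62B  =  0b110110111011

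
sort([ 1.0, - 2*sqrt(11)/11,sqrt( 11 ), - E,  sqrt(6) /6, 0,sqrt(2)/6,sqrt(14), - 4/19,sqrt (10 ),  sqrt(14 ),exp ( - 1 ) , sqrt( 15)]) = [ - E, - 2*sqrt(11 )/11, - 4/19,  0,sqrt( 2)/6,exp( - 1 ),sqrt( 6 ) /6,1.0,sqrt( 10 ), sqrt( 11), sqrt(14 ), sqrt (14),  sqrt( 15) ] 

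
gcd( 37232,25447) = 1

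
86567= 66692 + 19875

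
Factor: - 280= - 2^3*5^1*7^1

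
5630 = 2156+3474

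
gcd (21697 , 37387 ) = 1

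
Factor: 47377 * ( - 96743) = -4583393111 =- 11^1*59^1*73^1*89^1 * 1087^1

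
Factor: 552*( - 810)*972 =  - 434600640 =-2^6*3^10*5^1*23^1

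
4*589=2356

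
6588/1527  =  2196/509 = 4.31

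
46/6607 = 46/6607 = 0.01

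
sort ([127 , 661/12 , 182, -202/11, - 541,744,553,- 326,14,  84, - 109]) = [-541 ,-326,  -  109, - 202/11,14,661/12,84, 127,182,553,744]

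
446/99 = 446/99  =  4.51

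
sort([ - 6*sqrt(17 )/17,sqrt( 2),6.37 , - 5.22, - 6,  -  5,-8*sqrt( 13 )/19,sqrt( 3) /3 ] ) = [-6, - 5.22, - 5,- 8 *sqrt( 13)/19, - 6*sqrt ( 17) /17, sqrt( 3) /3, sqrt( 2), 6.37 ]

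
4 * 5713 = 22852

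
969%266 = 171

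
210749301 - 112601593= 98147708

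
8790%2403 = 1581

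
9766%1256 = 974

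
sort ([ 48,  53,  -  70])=[ - 70,48, 53] 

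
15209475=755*20145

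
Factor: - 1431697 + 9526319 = 2^1 * 47^1*86113^1 = 8094622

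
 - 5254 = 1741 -6995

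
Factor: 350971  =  350971^1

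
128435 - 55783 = 72652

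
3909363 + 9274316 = 13183679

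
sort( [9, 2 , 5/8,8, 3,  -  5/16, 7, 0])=[ - 5/16,0 , 5/8,2 , 3, 7, 8,9]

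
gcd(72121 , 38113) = 1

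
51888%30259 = 21629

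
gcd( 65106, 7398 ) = 18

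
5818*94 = 546892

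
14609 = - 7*( - 2087)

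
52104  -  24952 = 27152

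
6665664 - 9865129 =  - 3199465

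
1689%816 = 57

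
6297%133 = 46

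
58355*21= 1225455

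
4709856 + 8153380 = 12863236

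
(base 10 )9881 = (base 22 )K93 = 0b10011010011001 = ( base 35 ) 82b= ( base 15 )2DDB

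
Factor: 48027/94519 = 3^1*7^1 * 31^(-1)*2287^1*3049^( - 1)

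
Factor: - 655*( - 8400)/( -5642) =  - 393000/403 = - 2^3*3^1*5^3*13^( - 1)*31^(-1 )*131^1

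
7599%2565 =2469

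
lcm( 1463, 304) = 23408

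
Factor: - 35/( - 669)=3^ ( - 1) * 5^1*7^1*223^( - 1)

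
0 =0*2484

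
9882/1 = 9882  =  9882.00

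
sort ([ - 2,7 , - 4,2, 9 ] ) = [-4, - 2,2,7,9] 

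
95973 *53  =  5086569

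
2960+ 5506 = 8466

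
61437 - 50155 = 11282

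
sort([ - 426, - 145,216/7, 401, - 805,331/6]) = [ - 805, - 426, - 145,216/7,331/6,401] 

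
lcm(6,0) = 0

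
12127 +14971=27098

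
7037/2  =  3518 + 1/2  =  3518.50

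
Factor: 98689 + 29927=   128616 = 2^3*3^1*23^1*233^1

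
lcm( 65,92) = 5980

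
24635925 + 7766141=32402066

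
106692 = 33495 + 73197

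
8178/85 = 8178/85  =  96.21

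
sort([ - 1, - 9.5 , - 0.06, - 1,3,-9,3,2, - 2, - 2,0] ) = [ - 9.5, - 9, - 2, - 2,  -  1, - 1, - 0.06 , 0, 2,3,3]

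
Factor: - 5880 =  - 2^3 * 3^1*5^1*7^2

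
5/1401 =5/1401 =0.00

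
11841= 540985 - 529144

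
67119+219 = 67338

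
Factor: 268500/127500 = 179/85 = 5^( - 1) * 17^( - 1)*179^1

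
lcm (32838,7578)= 98514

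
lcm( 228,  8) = 456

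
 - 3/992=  - 3/992 = - 0.00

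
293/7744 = 293/7744 = 0.04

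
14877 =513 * 29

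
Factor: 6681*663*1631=3^2*7^1*13^1 *17^2*131^1*233^1 = 7224519393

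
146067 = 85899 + 60168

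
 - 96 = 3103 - 3199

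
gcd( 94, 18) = 2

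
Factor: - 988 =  - 2^2* 13^1*19^1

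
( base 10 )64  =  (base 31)22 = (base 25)2E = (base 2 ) 1000000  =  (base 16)40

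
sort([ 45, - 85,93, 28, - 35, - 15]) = [-85, - 35, - 15, 28, 45, 93 ] 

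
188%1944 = 188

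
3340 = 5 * 668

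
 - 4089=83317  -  87406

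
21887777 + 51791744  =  73679521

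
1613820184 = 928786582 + 685033602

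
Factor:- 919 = - 919^1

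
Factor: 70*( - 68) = - 4760 = - 2^3*5^1 *7^1*17^1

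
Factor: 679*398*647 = 2^1*7^1*97^1*199^1*647^1 = 174846574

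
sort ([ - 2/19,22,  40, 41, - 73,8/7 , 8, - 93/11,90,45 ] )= [ - 73, - 93/11, - 2/19, 8/7, 8, 22,  40,41, 45, 90]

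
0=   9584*0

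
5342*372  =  1987224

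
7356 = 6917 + 439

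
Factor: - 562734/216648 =-2^( - 2) * 59^(-1 ) * 613^1 =- 613/236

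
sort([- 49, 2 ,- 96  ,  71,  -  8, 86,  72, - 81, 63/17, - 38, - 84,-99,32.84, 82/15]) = [ - 99,-96 ,-84, - 81,- 49,  -  38, - 8, 2,63/17,82/15 , 32.84,71,72 , 86 ]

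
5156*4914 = 25336584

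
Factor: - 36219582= - 2^1*3^3*7^1*95819^1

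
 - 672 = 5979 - 6651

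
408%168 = 72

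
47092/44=1070 + 3/11 = 1070.27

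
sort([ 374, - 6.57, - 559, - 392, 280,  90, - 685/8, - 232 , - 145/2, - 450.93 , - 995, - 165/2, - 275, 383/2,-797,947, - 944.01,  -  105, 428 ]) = [ - 995, - 944.01,-797, - 559, - 450.93, - 392, - 275, - 232, - 105,  -  685/8,  -  165/2,-145/2, - 6.57, 90,383/2, 280,  374,428,947 ] 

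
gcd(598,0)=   598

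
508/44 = 11 + 6/11 = 11.55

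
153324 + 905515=1058839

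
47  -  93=  -  46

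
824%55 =54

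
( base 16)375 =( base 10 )885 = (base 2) 1101110101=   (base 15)3e0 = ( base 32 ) rl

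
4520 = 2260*2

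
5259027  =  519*10133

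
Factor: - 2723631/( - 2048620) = 2^( - 2)*3^1*5^ ( - 1) * 7^(  -  1)*19^1*71^1*673^1 * 14633^( - 1 )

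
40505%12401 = 3302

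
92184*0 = 0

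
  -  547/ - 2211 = 547/2211=0.25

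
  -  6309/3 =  - 2103 = - 2103.00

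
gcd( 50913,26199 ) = 9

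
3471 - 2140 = 1331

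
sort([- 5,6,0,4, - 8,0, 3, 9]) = [  -  8,  -  5,0,  0, 3, 4, 6, 9 ]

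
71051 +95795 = 166846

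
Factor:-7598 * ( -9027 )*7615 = 2^1 * 3^2 *5^1*17^1*29^1*59^1 *131^1 * 1523^1 = 522291116790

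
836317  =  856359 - 20042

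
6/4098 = 1/683 = 0.00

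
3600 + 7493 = 11093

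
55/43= 1 + 12/43 = 1.28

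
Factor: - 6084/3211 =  - 36/19 = -2^2*3^2 * 19^( - 1 ) 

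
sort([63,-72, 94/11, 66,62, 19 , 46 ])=[ - 72, 94/11, 19 , 46,62, 63,  66] 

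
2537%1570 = 967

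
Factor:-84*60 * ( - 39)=2^4*3^3 * 5^1*7^1 * 13^1= 196560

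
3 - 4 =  - 1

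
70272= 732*96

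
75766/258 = 881/3= 293.67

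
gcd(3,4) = 1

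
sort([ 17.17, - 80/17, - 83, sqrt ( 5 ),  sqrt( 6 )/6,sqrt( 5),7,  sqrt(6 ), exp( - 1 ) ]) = [ - 83,-80/17, exp( - 1 ), sqrt( 6)/6 , sqrt( 5), sqrt( 5), sqrt( 6), 7, 17.17]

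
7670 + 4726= 12396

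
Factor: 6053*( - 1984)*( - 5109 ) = 2^6*3^1*13^1*31^1*131^1*6053^1 = 61354757568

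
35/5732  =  35/5732  =  0.01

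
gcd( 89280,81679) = 1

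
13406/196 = 68  +  39/98 = 68.40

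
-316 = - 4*79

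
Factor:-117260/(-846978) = 2^1*3^( - 1)*5^1*13^1*313^( - 1) = 130/939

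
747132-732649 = 14483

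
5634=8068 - 2434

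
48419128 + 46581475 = 95000603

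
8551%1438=1361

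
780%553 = 227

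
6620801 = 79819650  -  73198849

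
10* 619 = 6190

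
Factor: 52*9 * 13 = 6084 = 2^2*3^2*13^2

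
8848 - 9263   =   - 415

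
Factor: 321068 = 2^2 * 11^1*7297^1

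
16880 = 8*2110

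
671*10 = 6710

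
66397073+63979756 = 130376829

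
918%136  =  102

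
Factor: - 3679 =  - 13^1*283^1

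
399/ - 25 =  - 399/25 = - 15.96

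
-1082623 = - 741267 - 341356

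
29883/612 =9961/204 = 48.83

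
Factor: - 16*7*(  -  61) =6832 = 2^4*7^1 * 61^1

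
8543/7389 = 1 + 1154/7389= 1.16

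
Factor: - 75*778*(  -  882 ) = 51464700= 2^2*3^3*5^2*7^2*389^1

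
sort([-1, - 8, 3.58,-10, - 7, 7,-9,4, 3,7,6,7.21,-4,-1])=[ - 10, - 9, -8,  -  7 ,-4 ,-1,  -  1,  3, 3.58,4,6,7,7, 7.21]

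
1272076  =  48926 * 26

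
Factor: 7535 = 5^1*11^1*137^1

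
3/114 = 1/38 = 0.03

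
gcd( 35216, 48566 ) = 2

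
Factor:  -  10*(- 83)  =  2^1 * 5^1*83^1 = 830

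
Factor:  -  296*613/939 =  - 181448/939  =  - 2^3*3^( - 1)*37^1*313^( - 1)*613^1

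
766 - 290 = 476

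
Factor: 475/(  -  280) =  - 95/56 = - 2^( - 3 ) * 5^1*7^( - 1 )*19^1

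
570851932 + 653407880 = 1224259812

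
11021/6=11021/6 = 1836.83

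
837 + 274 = 1111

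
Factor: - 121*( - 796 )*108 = 10402128 = 2^4*3^3*11^2*199^1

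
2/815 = 2/815 = 0.00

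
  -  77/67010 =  - 1 + 66933/67010 = -  0.00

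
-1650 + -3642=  - 5292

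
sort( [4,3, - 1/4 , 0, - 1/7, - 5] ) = [ - 5,  -  1/4, - 1/7, 0,3,4 ] 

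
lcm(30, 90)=90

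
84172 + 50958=135130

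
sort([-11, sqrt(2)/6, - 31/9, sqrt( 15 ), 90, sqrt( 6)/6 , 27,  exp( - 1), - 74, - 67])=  [- 74, - 67 , - 11,-31/9 , sqrt( 2 )/6, exp( - 1 ) , sqrt( 6) /6, sqrt(15),27,  90] 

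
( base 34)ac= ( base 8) 540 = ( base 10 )352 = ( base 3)111001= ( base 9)431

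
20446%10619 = 9827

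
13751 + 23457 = 37208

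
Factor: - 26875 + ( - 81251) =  - 2^1*3^2*6007^1 = - 108126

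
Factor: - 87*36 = -2^2  *  3^3*29^1=- 3132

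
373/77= 373/77 = 4.84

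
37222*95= 3536090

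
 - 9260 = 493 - 9753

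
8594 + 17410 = 26004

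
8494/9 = 8494/9 = 943.78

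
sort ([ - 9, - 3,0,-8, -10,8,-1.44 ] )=[- 10, - 9, - 8,-3, - 1.44, 0,8]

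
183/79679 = 183/79679 = 0.00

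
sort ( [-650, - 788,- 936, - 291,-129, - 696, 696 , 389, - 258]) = [ - 936, - 788, - 696,-650, - 291, - 258, - 129, 389 , 696]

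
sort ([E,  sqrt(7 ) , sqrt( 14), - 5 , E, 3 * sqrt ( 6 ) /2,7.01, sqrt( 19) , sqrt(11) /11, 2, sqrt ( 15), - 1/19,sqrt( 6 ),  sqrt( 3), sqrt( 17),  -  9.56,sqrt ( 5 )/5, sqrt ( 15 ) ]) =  [ - 9.56,  -  5 , - 1/19, sqrt(11 ) /11, sqrt( 5) /5,  sqrt(3),  2,sqrt(6 ),sqrt(7 ),E, E,3 * sqrt( 6 ) /2,sqrt(14),sqrt( 15), sqrt( 15 ),sqrt( 17) , sqrt(19 ),7.01]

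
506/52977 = 506/52977 = 0.01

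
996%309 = 69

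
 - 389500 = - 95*4100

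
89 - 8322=-8233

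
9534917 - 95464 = 9439453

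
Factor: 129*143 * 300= 2^2*3^2*5^2*11^1*13^1 * 43^1 = 5534100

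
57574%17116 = 6226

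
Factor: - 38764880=  -  2^4*5^1*7^2*11^1*29^1 * 31^1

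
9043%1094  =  291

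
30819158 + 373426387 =404245545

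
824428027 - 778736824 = 45691203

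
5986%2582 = 822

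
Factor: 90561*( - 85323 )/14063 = - 1103848029/2009 = - 3^2 * 7^( - 2)*17^1 * 41^( - 1 )*239^1*30187^1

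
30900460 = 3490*8854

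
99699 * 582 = 58024818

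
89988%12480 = 2628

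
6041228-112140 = 5929088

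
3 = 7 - 4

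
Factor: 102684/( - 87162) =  - 2^1 * 43^1*73^( - 1)= -86/73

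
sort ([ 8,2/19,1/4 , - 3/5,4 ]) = [ - 3/5,2/19,1/4, 4, 8] 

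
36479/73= 36479/73 = 499.71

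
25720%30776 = 25720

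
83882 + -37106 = 46776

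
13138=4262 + 8876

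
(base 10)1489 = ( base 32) 1eh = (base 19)427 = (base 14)785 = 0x5d1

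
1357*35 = 47495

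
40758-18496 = 22262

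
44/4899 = 44/4899 = 0.01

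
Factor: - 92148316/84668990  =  -2^1*5^(  -  1 )*7^ ( - 1)*13^1*67^1 *26449^1*1209557^(  -  1)= -46074158/42334495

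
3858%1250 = 108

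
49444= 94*526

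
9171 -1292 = 7879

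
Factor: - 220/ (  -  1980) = 3^( -2) =1/9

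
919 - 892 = 27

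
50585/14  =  50585/14 = 3613.21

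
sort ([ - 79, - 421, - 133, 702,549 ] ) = [-421, -133,-79,549,702]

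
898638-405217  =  493421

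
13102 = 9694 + 3408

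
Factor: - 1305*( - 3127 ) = 3^2 *5^1*29^1*53^1*59^1  =  4080735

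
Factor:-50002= - 2^1* 23^1 * 1087^1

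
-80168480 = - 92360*868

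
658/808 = 329/404 = 0.81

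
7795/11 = 7795/11 = 708.64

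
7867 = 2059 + 5808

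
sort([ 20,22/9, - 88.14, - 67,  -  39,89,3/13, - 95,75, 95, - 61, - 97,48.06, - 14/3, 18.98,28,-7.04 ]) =[-97, - 95,-88.14, - 67, - 61,-39, - 7.04, - 14/3, 3/13, 22/9,18.98, 20, 28, 48.06,75 , 89,95]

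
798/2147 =42/113 = 0.37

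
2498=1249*2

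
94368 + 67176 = 161544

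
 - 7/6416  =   - 7/6416  =  - 0.00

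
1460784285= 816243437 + 644540848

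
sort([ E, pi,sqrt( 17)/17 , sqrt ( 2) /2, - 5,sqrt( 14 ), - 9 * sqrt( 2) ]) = [ - 9 * sqrt( 2 ),  -  5  ,  sqrt (17)/17, sqrt ( 2)/2,E,pi  ,  sqrt(14 )]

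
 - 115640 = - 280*413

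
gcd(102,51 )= 51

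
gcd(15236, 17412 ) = 4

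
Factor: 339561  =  3^2*29^1*1301^1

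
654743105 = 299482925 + 355260180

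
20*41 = 820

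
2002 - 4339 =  - 2337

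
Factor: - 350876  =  -2^2*87719^1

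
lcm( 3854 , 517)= 42394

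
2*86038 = 172076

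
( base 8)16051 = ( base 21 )G76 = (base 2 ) 1110000101001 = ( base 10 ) 7209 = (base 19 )10i8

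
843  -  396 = 447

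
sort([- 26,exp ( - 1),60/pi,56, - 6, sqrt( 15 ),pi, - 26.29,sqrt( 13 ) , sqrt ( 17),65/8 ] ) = [ - 26.29, -26, - 6,exp ( - 1), pi,sqrt( 13),sqrt ( 15 ),sqrt(17),65/8,60/pi,56]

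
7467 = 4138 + 3329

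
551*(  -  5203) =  - 2866853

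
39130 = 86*455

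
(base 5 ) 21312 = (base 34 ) 18T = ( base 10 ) 1457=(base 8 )2661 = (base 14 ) 761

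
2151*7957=17115507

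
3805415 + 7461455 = 11266870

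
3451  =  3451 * 1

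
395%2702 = 395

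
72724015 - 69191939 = 3532076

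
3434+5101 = 8535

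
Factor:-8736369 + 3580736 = -7^3*15031^1 = - 5155633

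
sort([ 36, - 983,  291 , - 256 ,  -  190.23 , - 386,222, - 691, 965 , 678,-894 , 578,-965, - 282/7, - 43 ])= [-983, - 965, - 894, - 691, - 386, - 256, - 190.23, - 43, - 282/7, 36 , 222,  291, 578,678,  965 ] 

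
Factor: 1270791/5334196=2^( - 2)*3^2*7^ (-1)*141199^1 * 190507^( - 1 )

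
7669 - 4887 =2782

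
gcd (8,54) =2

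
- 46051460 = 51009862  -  97061322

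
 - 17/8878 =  - 17/8878 = -  0.00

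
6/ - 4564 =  - 3/2282=- 0.00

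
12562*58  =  728596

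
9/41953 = 9/41953 = 0.00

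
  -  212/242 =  - 106/121 = - 0.88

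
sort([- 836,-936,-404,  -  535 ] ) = [ - 936,-836, - 535, -404] 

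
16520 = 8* 2065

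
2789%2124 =665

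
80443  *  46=3700378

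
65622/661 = 65622/661 = 99.28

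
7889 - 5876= 2013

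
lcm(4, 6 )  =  12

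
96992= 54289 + 42703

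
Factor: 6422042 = 2^1*11^1*83^1*3517^1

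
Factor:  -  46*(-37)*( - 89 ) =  - 2^1*23^1*37^1*89^1 = - 151478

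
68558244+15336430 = 83894674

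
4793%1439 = 476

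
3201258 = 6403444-3202186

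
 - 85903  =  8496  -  94399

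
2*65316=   130632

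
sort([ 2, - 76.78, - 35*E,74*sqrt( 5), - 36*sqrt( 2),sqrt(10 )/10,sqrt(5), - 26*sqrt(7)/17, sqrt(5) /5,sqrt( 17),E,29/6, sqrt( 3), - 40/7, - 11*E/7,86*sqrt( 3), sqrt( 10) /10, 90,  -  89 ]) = [ - 35*E, - 89,-76.78,  -  36*sqrt(2), - 40/7,-11* E/7, - 26 *sqrt (7 )/17,sqrt( 10)/10, sqrt( 10) /10,  sqrt(5)/5,sqrt(3),2,sqrt(5), E,sqrt( 17 ),  29/6,90,86*sqrt( 3),74*sqrt( 5)] 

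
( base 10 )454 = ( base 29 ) fj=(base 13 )28c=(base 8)706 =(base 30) f4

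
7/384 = 7/384 = 0.02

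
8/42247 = 8/42247 =0.00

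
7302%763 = 435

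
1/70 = 1/70 = 0.01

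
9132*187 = 1707684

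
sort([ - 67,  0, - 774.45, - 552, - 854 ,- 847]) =[ - 854,-847, - 774.45, - 552, -67,  0]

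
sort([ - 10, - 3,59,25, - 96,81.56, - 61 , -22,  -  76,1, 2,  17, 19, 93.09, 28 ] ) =[ - 96 , - 76,- 61, - 22,  -  10, - 3,1,2,  17, 19,25 , 28 , 59,81.56, 93.09 ]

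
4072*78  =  317616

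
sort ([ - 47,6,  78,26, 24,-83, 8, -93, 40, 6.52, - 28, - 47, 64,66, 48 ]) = [ - 93, - 83, - 47, - 47,  -  28, 6, 6.52,8, 24,26,40, 48,  64, 66, 78]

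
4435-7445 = - 3010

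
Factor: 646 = 2^1 * 17^1*19^1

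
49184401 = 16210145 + 32974256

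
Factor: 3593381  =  11^1*43^1*71^1*107^1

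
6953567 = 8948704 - 1995137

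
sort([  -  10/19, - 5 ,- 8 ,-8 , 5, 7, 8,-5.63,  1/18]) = [-8, - 8, - 5.63,-5,-10/19,1/18, 5, 7, 8] 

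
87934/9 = 9770 + 4/9  =  9770.44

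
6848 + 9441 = 16289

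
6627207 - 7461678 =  - 834471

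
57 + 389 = 446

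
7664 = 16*479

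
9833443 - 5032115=4801328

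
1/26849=1/26849=   0.00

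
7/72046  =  7/72046 = 0.00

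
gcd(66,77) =11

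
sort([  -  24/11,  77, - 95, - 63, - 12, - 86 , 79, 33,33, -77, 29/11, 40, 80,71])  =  [- 95, - 86, - 77,  -  63,  -  12,-24/11, 29/11, 33,33, 40, 71, 77,79, 80]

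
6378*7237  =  46157586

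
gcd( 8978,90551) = 1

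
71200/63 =1130 + 10/63 = 1130.16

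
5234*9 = 47106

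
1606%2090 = 1606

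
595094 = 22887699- 22292605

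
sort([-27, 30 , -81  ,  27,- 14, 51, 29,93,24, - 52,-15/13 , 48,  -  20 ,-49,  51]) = [ - 81, -52, - 49, - 27 ,  -  20,-14, - 15/13,24, 27 , 29, 30, 48, 51,51,93 ] 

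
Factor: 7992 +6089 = 14081=14081^1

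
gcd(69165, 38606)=1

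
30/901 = 30/901 = 0.03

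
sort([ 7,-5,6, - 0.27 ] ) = [ - 5,-0.27,6,  7 ] 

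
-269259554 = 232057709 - 501317263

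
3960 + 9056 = 13016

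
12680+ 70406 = 83086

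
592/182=3+23/91 = 3.25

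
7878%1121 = 31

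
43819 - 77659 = -33840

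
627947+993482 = 1621429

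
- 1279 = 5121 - 6400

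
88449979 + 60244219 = 148694198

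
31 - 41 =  - 10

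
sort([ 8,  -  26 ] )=[ - 26, 8]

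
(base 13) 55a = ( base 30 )10K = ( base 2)1110011000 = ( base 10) 920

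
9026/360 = 4513/180 = 25.07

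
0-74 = -74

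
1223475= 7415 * 165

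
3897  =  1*3897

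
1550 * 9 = 13950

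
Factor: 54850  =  2^1*5^2*1097^1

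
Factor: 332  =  2^2*83^1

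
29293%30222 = 29293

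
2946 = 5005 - 2059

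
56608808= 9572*5914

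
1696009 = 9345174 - 7649165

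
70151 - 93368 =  - 23217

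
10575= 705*15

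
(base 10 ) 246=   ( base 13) 15C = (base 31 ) 7T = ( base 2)11110110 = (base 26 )9c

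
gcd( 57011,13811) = 1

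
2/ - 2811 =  - 2/2811  =  - 0.00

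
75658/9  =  75658/9   =  8406.44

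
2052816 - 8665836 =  - 6613020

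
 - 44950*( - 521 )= 23418950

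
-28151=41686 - 69837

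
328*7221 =2368488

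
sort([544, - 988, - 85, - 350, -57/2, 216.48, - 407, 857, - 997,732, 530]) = [  -  997, - 988,-407, - 350, - 85 , - 57/2, 216.48, 530,544,732,857] 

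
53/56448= 53/56448 = 0.00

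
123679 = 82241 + 41438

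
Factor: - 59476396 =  - 2^2*7^2*43^1*7057^1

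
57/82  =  57/82 = 0.70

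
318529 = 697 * 457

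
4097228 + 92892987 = 96990215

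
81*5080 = 411480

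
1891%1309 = 582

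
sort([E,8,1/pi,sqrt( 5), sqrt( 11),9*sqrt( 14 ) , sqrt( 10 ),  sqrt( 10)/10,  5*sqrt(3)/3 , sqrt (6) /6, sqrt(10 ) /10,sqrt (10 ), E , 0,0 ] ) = [0 , 0,sqrt( 10 ) /10,  sqrt ( 10)/10, 1/pi, sqrt(6)/6,  sqrt( 5),  E,  E, 5*sqrt( 3 )/3  ,  sqrt( 10),sqrt(10),sqrt(11 ), 8,9 * sqrt( 14)]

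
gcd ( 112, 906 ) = 2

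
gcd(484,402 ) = 2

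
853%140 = 13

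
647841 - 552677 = 95164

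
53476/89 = 600 + 76/89 = 600.85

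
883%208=51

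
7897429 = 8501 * 929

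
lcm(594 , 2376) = 2376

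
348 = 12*29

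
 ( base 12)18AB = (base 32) 2U3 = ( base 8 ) 5703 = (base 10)3011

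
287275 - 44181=243094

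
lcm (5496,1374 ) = 5496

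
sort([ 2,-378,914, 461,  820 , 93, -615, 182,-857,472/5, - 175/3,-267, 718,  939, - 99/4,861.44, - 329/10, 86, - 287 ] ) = [ - 857,-615,-378,-287  ,-267 , - 175/3, - 329/10  ,-99/4,2, 86, 93,472/5 , 182, 461,  718,820,861.44 , 914, 939]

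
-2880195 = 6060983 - 8941178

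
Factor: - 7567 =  - 7^1 * 23^1* 47^1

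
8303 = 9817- 1514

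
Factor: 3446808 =2^3*3^1 * 143617^1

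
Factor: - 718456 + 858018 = 139562 = 2^1*31^1*2251^1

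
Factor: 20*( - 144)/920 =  - 72/23 = - 2^3 * 3^2*23^( - 1)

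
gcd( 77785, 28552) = 1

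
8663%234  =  5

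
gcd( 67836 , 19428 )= 12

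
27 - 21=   6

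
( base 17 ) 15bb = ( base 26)9i4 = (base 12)3964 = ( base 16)199C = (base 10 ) 6556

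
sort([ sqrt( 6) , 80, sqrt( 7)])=[sqrt (6) , sqrt(7 ),  80 ]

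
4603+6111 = 10714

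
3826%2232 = 1594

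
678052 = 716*947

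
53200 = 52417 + 783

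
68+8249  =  8317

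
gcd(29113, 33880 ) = 7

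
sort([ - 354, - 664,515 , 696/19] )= [ - 664, - 354,696/19,515]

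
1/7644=1/7644 = 0.00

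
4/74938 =2/37469=0.00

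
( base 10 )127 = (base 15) 87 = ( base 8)177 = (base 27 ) 4j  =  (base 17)78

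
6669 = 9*741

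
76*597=45372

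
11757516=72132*163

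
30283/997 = 30 + 373/997 = 30.37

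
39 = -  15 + 54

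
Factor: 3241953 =3^2*11^2*13^1*229^1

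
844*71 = 59924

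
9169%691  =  186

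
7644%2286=786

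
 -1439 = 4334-5773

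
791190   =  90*8791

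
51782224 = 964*53716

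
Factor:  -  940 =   -  2^2*5^1*47^1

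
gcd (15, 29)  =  1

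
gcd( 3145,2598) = 1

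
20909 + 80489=101398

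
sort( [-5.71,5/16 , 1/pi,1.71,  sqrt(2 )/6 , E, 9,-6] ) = [  -  6,- 5.71,  sqrt(2 ) /6, 5/16,1/pi, 1.71,E, 9 ] 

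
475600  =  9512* 50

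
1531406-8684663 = -7153257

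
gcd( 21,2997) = 3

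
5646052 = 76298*74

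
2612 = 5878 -3266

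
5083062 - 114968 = 4968094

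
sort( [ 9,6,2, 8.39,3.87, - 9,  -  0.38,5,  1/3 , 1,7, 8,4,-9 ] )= [ - 9, - 9,  -  0.38, 1/3,1, 2,3.87,4,5,6,7, 8, 8.39, 9] 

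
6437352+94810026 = 101247378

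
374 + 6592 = 6966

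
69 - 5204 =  - 5135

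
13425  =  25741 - 12316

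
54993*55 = 3024615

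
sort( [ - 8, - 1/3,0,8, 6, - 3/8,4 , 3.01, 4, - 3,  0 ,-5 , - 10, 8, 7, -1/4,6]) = [ - 10, - 8,-5,  -  3, - 3/8,  -  1/3, - 1/4 , 0,  0,3.01,  4,4,6,6, 7, 8,  8 ] 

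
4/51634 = 2/25817 =0.00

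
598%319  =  279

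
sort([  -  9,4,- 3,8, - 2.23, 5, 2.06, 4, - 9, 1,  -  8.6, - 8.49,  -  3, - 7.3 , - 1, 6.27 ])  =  [ - 9, - 9, - 8.6, - 8.49,  -  7.3, - 3,- 3,-2.23, - 1,  1, 2.06, 4,4,5, 6.27, 8] 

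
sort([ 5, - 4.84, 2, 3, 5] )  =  [ - 4.84, 2, 3, 5, 5]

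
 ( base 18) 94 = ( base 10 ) 166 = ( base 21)7j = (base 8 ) 246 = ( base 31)5B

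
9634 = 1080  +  8554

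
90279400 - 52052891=38226509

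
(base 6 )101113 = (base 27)B0I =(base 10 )8037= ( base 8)17545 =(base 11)6047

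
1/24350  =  1/24350=0.00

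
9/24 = 3/8 = 0.38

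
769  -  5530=-4761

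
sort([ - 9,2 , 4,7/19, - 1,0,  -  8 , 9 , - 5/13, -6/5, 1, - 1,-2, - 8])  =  [ - 9,  -  8, -8,  -  2,  -  6/5, - 1, - 1, - 5/13,0,7/19,1,2,4, 9] 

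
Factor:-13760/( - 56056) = 1720/7007 = 2^3 * 5^1*7^(-2)*11^( - 1 )*13^( - 1)*43^1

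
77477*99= 7670223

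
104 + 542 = 646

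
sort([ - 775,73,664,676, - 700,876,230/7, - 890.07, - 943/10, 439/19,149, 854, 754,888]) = [  -  890.07, - 775, - 700, - 943/10, 439/19,  230/7, 73, 149,664 , 676, 754, 854,876, 888 ] 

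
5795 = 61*95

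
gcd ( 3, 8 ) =1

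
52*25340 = 1317680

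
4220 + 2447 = 6667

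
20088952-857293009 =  - 837204057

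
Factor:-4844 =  - 2^2*7^1*173^1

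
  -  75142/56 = - 1342+5/28 = -1341.82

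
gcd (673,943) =1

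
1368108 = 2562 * 534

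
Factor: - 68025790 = -2^1*5^1 * 7^1*761^1*1277^1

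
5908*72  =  425376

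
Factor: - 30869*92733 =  - 2862574977 = - 3^1 *30869^1 * 30911^1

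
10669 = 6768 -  - 3901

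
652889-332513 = 320376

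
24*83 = 1992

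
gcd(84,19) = 1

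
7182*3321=23851422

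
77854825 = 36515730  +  41339095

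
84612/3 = 28204= 28204.00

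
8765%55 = 20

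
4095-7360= - 3265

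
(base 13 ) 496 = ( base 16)31f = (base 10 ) 799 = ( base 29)RG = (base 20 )1jj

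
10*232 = 2320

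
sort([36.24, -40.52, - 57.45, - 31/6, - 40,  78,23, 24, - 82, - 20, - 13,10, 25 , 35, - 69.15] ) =[-82,  -  69.15, - 57.45, - 40.52, - 40, - 20, - 13, - 31/6, 10,  23, 24, 25, 35,36.24,78] 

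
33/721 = 33/721 = 0.05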